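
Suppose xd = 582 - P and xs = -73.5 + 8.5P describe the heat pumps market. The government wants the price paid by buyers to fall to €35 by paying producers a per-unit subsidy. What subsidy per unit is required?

Required subsidy s = €38 per unit

At a buyer price of 35, quantity demanded is 582 − 1·35 = 547.
Sellers supply 547 only when they receive Ps with -73.5 + 8.5·Ps = 547, i.e. Ps = 73.
s = Ps − Pb = 73 − 35 = 38.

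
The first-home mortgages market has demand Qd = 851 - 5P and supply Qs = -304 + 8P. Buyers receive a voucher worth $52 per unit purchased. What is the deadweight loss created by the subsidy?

Deadweight loss = $4160

Pre-subsidy: 851 - 5P = -304 + 8P gives P* = 1155/13, Q* = 5288/13.
With the rebate, buyers effectively pay Pb = Ps − 52, where Ps is the price sellers receive.
Demand in terms of Ps becomes Qd = 851 − 5(Ps − 52) = 1111 - 5Ps. Setting this equal to supply: 1111 - 5Ps = -304 + 8Ps, so Ps = 1415/13.
Buyers pay Pb = 1415/13 − 52 = 739/13; Q' = -304 + 8·(1415/13) = 7368/13.
The subsidy expands output by 7368/13 − 5288/13 = 160 past the efficient level; on those units the gap between marginal cost and willingness to pay runs from 0 up to 52.
DWL = ½ × 52 × 160 = 4160.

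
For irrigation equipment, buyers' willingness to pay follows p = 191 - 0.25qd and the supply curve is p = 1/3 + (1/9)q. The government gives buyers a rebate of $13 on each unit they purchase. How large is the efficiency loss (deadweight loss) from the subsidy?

Pre-subsidy: 191 - 0.25q = 1/3 + (1/9)q gives q* = 528 and p* = 59.
With the rebate, buyers effectively pay pb = ps − 13, where ps is the price sellers receive.
On the curves, pb = 191 - 0.25q and ps = 1/3 + (1/9)q; the wedge ps − pb = 13 gives 1/3 + (1/9)q − (191 - 0.25q) = 13, so q' = 564.
Then pb = 191 − 0.25·564 = 50 and ps = 1/3 + (1/9)·564 = 63.
The subsidy expands output by 564 − 528 = 36 past the efficient level; on those units the gap between marginal cost and willingness to pay runs from 0 up to 13.
DWL = ½ × 13 × 36 = 234.

Deadweight loss = $234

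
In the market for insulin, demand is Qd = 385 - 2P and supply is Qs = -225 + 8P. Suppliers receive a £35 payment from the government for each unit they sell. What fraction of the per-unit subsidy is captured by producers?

Producer share = 0.2

Pre-subsidy: 385 - 2P = -225 + 8P gives P* = 61, Q* = 263.
With the subsidy, sellers receive Ps = Pb + 35 for each unit, where Pb is the price buyers pay.
Supply in terms of Pb becomes Qs = -225 + 8(Pb + 35) = 55 + 8Pb. Setting this equal to demand: 385 - 2Pb = 55 + 8Pb, so Pb = 33.
Sellers receive Ps = 33 + 35 = 68; Q' = 385 − 2·33 = 319.
Buyers' price falls by P* − Pb = 61 − 33 = 28; sellers' price rises by Ps − P* = 68 − 61 = 7.
So producers capture 7/35 = 0.2 of each unit of subsidy.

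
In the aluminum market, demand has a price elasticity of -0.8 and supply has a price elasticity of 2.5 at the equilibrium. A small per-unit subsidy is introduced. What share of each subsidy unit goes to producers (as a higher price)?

For a small subsidy around the equilibrium, the benefit split depends on the relative slopes, which at a point are proportional to the elasticities.
Buyer share = εs/(εs + |εd|) = 2.5/(2.5 + 0.8) = 25/33; seller share = |εd|/(εs + |εd|) = 8/33.
So producers capture 8/33 of the subsidy.

Producer share = 8/33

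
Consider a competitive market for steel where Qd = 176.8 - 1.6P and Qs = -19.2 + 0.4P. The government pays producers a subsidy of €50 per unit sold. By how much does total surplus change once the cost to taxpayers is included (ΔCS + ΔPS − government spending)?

Pre-subsidy: 176.8 - 1.6P = -19.2 + 0.4P gives P* = 98, Q* = 20.
With the subsidy, sellers receive Ps = Pb + 50 for each unit, where Pb is the price buyers pay.
Supply in terms of Pb becomes Qs = -19.2 + 0.4(Pb + 50) = 0.8 + 0.4Pb. Setting this equal to demand: 176.8 - 1.6Pb = 0.8 + 0.4Pb, so Pb = 88.
Sellers receive Ps = 88 + 50 = 138; Q' = 176.8 − 1.6·88 = 36.
ΔCS = ½(20 + 36)(98 − 88) = 280; ΔPS = ½(20 + 36)(138 − 98) = 1120.
Government spending = 50 × 36 = 1800.
Net change = 280 + 1120 − 1800 = -400. The loss equals the DWL triangle ½·50·16.

Net change in total surplus = -€400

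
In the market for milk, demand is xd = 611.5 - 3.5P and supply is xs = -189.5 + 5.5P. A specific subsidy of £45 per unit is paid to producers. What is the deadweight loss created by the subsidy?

Pre-subsidy: 611.5 - 3.5P = -189.5 + 5.5P gives P* = 89, x* = 300.
With the subsidy, sellers receive Ps = Pb + 45 for each unit, where Pb is the price buyers pay.
Supply in terms of Pb becomes xs = -189.5 + 5.5(Pb + 45) = 58 + 5.5Pb. Setting this equal to demand: 611.5 - 3.5Pb = 58 + 5.5Pb, so Pb = 61.5.
Sellers receive Ps = 61.5 + 45 = 106.5; x' = 611.5 − 3.5·61.5 = 396.25.
The subsidy expands output by 396.25 − 300 = 96.25 past the efficient level; on those units the gap between marginal cost and willingness to pay runs from 0 up to 45.
DWL = ½ × 45 × 96.25 = 2165.625.

Deadweight loss = £2165.625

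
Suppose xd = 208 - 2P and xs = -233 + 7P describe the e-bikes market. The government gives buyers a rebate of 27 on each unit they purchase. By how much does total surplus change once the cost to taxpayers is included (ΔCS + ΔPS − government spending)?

Net change in total surplus = -567

Pre-subsidy: 208 - 2P = -233 + 7P gives P* = 49, x* = 110.
With the rebate, buyers effectively pay Pb = Ps − 27, where Ps is the price sellers receive.
Demand in terms of Ps becomes xd = 208 − 2(Ps − 27) = 262 - 2Ps. Setting this equal to supply: 262 - 2Ps = -233 + 7Ps, so Ps = 55.
Buyers pay Pb = 55 − 27 = 28; x' = -233 + 7·55 = 152.
ΔCS = ½(110 + 152)(49 − 28) = 2751; ΔPS = ½(110 + 152)(55 − 49) = 786.
Government spending = 27 × 152 = 4104.
Net change = 2751 + 786 − 4104 = -567. The loss equals the DWL triangle ½·27·42.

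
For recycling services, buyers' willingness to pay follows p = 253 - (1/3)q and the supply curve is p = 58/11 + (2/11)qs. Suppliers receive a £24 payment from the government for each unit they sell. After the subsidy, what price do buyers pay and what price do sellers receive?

Buyers pay 1312/17; sellers receive 1720/17

Pre-subsidy: 253 - (1/3)q = 58/11 + (2/11)q gives q* = 8175/17 and p* = 1576/17.
With the subsidy, sellers receive ps = pb + 24 for each unit, where pb is the price buyers pay.
On the curves, pb = 253 - (1/3)q and ps = 58/11 + (2/11)q; the wedge ps − pb = 24 gives 58/11 + (2/11)q − (253 - (1/3)q) = 24, so q' = 8967/17.
Then pb = 253 − (1/3)·(8967/17) = 1312/17 and ps = 58/11 + (2/11)·(8967/17) = 1720/17.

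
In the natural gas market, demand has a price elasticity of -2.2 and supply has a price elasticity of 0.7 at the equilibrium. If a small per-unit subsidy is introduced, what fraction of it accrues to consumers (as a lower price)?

For a small subsidy around the equilibrium, the benefit split depends on the relative slopes, which at a point are proportional to the elasticities.
Buyer share = εs/(εs + |εd|) = 0.7/(0.7 + 2.2) = 7/29; seller share = |εd|/(εs + |εd|) = 22/29.

Consumer share = 7/29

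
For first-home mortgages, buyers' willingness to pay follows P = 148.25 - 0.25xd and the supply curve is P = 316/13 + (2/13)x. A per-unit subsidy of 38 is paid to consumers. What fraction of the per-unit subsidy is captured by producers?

Pre-subsidy: 148.25 - 0.25x = 316/13 + (2/13)x gives x* = 6445/21 and P* = 1502/21.
With the rebate, buyers effectively pay Pb = Ps − 38, where Ps is the price sellers receive.
On the curves, Pb = 148.25 - 0.25x and Ps = 316/13 + (2/13)x; the wedge Ps − Pb = 38 gives 316/13 + (2/13)x − (148.25 - 0.25x) = 38, so x' = 401.
Then Pb = 148.25 − 0.25·401 = 48 and Ps = 316/13 + (2/13)·401 = 86.
Buyers' price falls by P* − Pb = 1502/21 − 48 = 494/21; sellers' price rises by Ps − P* = 86 − 1502/21 = 304/21.
So producers capture (304/21)/38 = 8/21 of each unit of subsidy.

Producer share = 8/21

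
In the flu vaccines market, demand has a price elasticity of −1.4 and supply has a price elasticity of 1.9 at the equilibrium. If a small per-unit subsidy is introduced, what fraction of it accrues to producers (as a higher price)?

Producer share = 14/33

For a small subsidy around the equilibrium, the benefit split depends on the relative slopes, which at a point are proportional to the elasticities.
Buyer share = εs/(εs + |εd|) = 1.9/(1.9 + 1.4) = 19/33; seller share = |εd|/(εs + |εd|) = 14/33.
So producers capture 14/33 of the subsidy.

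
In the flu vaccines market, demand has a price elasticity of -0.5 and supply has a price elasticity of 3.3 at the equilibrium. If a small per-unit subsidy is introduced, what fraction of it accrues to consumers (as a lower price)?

For a small subsidy around the equilibrium, the benefit split depends on the relative slopes, which at a point are proportional to the elasticities.
Buyer share = εs/(εs + |εd|) = 3.3/(3.3 + 0.5) = 33/38; seller share = |εd|/(εs + |εd|) = 5/38.

Consumer share = 33/38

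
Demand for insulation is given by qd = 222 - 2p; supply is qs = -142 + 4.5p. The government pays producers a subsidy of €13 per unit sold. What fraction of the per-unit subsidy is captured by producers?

Producer share = 4/13

Pre-subsidy: 222 - 2p = -142 + 4.5p gives p* = 56, q* = 110.
With the subsidy, sellers receive ps = pb + 13 for each unit, where pb is the price buyers pay.
Supply in terms of pb becomes qs = -142 + 4.5(pb + 13) = -83.5 + 4.5pb. Setting this equal to demand: 222 - 2pb = -83.5 + 4.5pb, so pb = 47.
Sellers receive ps = 47 + 13 = 60; q' = 222 − 2·47 = 128.
Buyers' price falls by p* − pb = 56 − 47 = 9; sellers' price rises by ps − p* = 60 − 56 = 4.
So producers capture 4/13 = 4/13 of each unit of subsidy.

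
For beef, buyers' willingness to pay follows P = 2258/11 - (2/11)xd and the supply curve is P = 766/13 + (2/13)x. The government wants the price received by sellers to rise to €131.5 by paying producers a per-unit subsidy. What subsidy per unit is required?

Required subsidy s = €12 per unit

At a seller price of 131.5, quantity supplied is -383 + 6.5·131.5 = 471.75.
Buyers absorb 471.75 only when they pay Pb = 2258/11 − (2/11)·471.75 = 119.5.
s = Ps − Pb = 131.5 − 119.5 = 12.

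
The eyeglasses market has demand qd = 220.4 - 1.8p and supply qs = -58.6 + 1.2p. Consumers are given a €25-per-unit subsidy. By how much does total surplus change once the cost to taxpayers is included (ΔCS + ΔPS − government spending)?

Pre-subsidy: 220.4 - 1.8p = -58.6 + 1.2p gives p* = 93, q* = 53.
With the rebate, buyers effectively pay pb = ps − 25, where ps is the price sellers receive.
Demand in terms of ps becomes qd = 220.4 − 1.8(ps − 25) = 265.4 - 1.8ps. Setting this equal to supply: 265.4 - 1.8ps = -58.6 + 1.2ps, so ps = 108.
Buyers pay pb = 108 − 25 = 83; q' = -58.6 + 1.2·108 = 71.
ΔCS = ½(53 + 71)(93 − 83) = 620; ΔPS = ½(53 + 71)(108 − 93) = 930.
Government spending = 25 × 71 = 1775.
Net change = 620 + 930 − 1775 = -225. The loss equals the DWL triangle ½·25·18.

Net change in total surplus = -€225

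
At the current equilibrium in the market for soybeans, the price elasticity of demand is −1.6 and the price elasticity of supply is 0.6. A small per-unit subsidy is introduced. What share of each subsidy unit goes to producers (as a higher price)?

Producer share = 8/11

For a small subsidy around the equilibrium, the benefit split depends on the relative slopes, which at a point are proportional to the elasticities.
Buyer share = εs/(εs + |εd|) = 0.6/(0.6 + 1.6) = 3/11; seller share = |εd|/(εs + |εd|) = 8/11.
So producers capture 8/11 of the subsidy.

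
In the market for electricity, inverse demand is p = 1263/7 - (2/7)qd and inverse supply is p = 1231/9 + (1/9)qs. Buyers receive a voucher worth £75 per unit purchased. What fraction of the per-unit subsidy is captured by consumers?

Pre-subsidy: 1263/7 - (2/7)q = 1231/9 + (1/9)q gives q* = 110 and p* = 149.
With the rebate, buyers effectively pay pb = ps − 75, where ps is the price sellers receive.
On the curves, pb = 1263/7 - (2/7)q and ps = 1231/9 + (1/9)q; the wedge ps − pb = 75 gives 1231/9 + (1/9)q − (1263/7 - (2/7)q) = 75, so q' = 299.
Then pb = 1263/7 − (2/7)·299 = 95 and ps = 1231/9 + (1/9)·299 = 170.
Buyers' price falls by p* − pb = 149 − 95 = 54; sellers' price rises by ps − p* = 170 − 149 = 21.
So consumers capture 54/75 = 0.72 of each unit of subsidy.

Consumer share = 0.72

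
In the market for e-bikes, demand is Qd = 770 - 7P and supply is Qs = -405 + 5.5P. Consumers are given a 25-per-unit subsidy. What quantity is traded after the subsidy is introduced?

Q' = 189

Pre-subsidy: 770 - 7P = -405 + 5.5P gives P* = 94, Q* = 112.
With the rebate, buyers effectively pay Pb = Ps − 25, where Ps is the price sellers receive.
Demand in terms of Ps becomes Qd = 770 − 7(Ps − 25) = 945 - 7Ps. Setting this equal to supply: 945 - 7Ps = -405 + 5.5Ps, so Ps = 108.
Buyers pay Pb = 108 − 25 = 83; Q' = -405 + 5.5·108 = 189.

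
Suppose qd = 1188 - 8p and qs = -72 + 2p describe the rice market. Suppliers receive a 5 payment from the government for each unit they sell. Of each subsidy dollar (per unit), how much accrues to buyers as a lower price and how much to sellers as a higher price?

Buyers gain 1 per unit; sellers gain 4 per unit

Pre-subsidy: 1188 - 8p = -72 + 2p gives p* = 126, q* = 180.
With the subsidy, sellers receive ps = pb + 5 for each unit, where pb is the price buyers pay.
Supply in terms of pb becomes qs = -72 + 2(pb + 5) = -62 + 2pb. Setting this equal to demand: 1188 - 8pb = -62 + 2pb, so pb = 125.
Sellers receive ps = 125 + 5 = 130; q' = 1188 − 8·125 = 188.
Buyers' price falls by p* − pb = 126 − 125 = 1; sellers' price rises by ps − p* = 130 − 126 = 4.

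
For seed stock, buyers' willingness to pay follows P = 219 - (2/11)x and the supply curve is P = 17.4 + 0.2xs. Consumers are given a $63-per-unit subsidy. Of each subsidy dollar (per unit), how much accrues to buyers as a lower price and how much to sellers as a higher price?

Buyers gain $30 per unit; sellers gain $33 per unit

Pre-subsidy: 219 - (2/11)x = 17.4 + 0.2x gives x* = 528 and P* = 123.
With the rebate, buyers effectively pay Pb = Ps − 63, where Ps is the price sellers receive.
On the curves, Pb = 219 - (2/11)x and Ps = 17.4 + 0.2x; the wedge Ps − Pb = 63 gives 17.4 + 0.2x − (219 - (2/11)x) = 63, so x' = 693.
Then Pb = 219 − (2/11)·693 = 93 and Ps = 17.4 + 0.2·693 = 156.
Buyers' price falls by P* − Pb = 123 − 93 = 30; sellers' price rises by Ps − P* = 156 − 123 = 33.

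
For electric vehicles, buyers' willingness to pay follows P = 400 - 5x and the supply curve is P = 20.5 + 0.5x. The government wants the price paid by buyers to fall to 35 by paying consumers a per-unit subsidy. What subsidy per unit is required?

At a buyer price of 35, quantity demanded is 80 − 0.2·35 = 73.
Sellers supply 73 only when they receive Ps = 20.5 + 0.5·73 = 57.
s = Ps − Pb = 57 − 35 = 22.

Required subsidy s = 22 per unit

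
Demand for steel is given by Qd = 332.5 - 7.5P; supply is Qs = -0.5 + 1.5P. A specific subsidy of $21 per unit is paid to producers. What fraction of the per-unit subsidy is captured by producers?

Producer share = 5/6

Pre-subsidy: 332.5 - 7.5P = -0.5 + 1.5P gives P* = 37, Q* = 55.
With the subsidy, sellers receive Ps = Pb + 21 for each unit, where Pb is the price buyers pay.
Supply in terms of Pb becomes Qs = -0.5 + 1.5(Pb + 21) = 31 + 1.5Pb. Setting this equal to demand: 332.5 - 7.5Pb = 31 + 1.5Pb, so Pb = 33.5.
Sellers receive Ps = 33.5 + 21 = 54.5; Q' = 332.5 − 7.5·33.5 = 81.25.
Buyers' price falls by P* − Pb = 37 − 33.5 = 3.5; sellers' price rises by Ps − P* = 54.5 − 37 = 17.5.
So producers capture 17.5/21 = 5/6 of each unit of subsidy.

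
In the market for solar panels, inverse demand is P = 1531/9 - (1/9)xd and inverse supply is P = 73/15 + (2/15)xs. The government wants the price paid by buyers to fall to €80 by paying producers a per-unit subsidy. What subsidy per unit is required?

Required subsidy s = €33 per unit

At a buyer price of 80, quantity demanded is 1531 − 9·80 = 811.
Sellers supply 811 only when they receive Ps = 73/15 + (2/15)·811 = 113.
s = Ps − Pb = 113 − 80 = 33.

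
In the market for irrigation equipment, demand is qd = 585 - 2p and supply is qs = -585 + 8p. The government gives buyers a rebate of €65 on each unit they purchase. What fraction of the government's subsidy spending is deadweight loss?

Pre-subsidy: 585 - 2p = -585 + 8p gives p* = 117, q* = 351.
With the rebate, buyers effectively pay pb = ps − 65, where ps is the price sellers receive.
Demand in terms of ps becomes qd = 585 − 2(ps − 65) = 715 - 2ps. Setting this equal to supply: 715 - 2ps = -585 + 8ps, so ps = 130.
Buyers pay pb = 130 − 65 = 65; q' = -585 + 8·130 = 455.
ΔCS = ½(351 + 455)(117 − 65) = 20956; ΔPS = ½(351 + 455)(130 − 117) = 5239.
Government spending = 65 × 455 = 29575.
DWL = ½ × 65 × (455 − 351) = 3380; fraction = 3380 / 29575 = 4/35.

DWL / government spending = 4/35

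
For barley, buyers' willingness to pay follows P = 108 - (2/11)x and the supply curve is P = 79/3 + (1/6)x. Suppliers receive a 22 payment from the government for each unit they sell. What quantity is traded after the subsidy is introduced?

Pre-subsidy: 108 - (2/11)x = 79/3 + (1/6)x gives x* = 5390/23 and P* = 1504/23.
With the subsidy, sellers receive Ps = Pb + 22 for each unit, where Pb is the price buyers pay.
On the curves, Pb = 108 - (2/11)x and Ps = 79/3 + (1/6)x; the wedge Ps − Pb = 22 gives 79/3 + (1/6)x − (108 - (2/11)x) = 22, so x' = 6842/23.
Then Pb = 108 − (2/11)·(6842/23) = 1240/23 and Ps = 79/3 + (1/6)·(6842/23) = 1746/23.

x' = 6842/23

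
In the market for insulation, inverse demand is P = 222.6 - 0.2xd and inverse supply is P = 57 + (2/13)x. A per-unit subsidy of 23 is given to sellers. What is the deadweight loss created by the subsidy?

Deadweight loss = 747.5

Pre-subsidy: 222.6 - 0.2x = 57 + (2/13)x gives x* = 468 and P* = 129.
With the subsidy, sellers receive Ps = Pb + 23 for each unit, where Pb is the price buyers pay.
On the curves, Pb = 222.6 - 0.2x and Ps = 57 + (2/13)x; the wedge Ps − Pb = 23 gives 57 + (2/13)x − (222.6 - 0.2x) = 23, so x' = 533.
Then Pb = 222.6 − 0.2·533 = 116 and Ps = 57 + (2/13)·533 = 139.
The subsidy expands output by 533 − 468 = 65 past the efficient level; on those units the gap between marginal cost and willingness to pay runs from 0 up to 23.
DWL = ½ × 23 × 65 = 747.5.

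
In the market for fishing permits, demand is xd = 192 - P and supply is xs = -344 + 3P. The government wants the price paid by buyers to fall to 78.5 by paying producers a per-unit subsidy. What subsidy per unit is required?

Required subsidy s = 74 per unit

At a buyer price of 78.5, quantity demanded is 192 − 1·78.5 = 113.5.
Sellers supply 113.5 only when they receive Ps with -344 + 3·Ps = 113.5, i.e. Ps = 152.5.
s = Ps − Pb = 152.5 − 78.5 = 74.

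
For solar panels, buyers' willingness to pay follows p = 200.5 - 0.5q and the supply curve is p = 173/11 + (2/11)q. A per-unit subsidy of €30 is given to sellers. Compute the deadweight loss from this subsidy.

Pre-subsidy: 200.5 - 0.5q = 173/11 + (2/11)q gives q* = 271 and p* = 65.
With the subsidy, sellers receive ps = pb + 30 for each unit, where pb is the price buyers pay.
On the curves, pb = 200.5 - 0.5q and ps = 173/11 + (2/11)q; the wedge ps − pb = 30 gives 173/11 + (2/11)q − (200.5 - 0.5q) = 30, so q' = 315.
Then pb = 200.5 − 0.5·315 = 43 and ps = 173/11 + (2/11)·315 = 73.
The subsidy expands output by 315 − 271 = 44 past the efficient level; on those units the gap between marginal cost and willingness to pay runs from 0 up to 30.
DWL = ½ × 30 × 44 = 660.

Deadweight loss = €660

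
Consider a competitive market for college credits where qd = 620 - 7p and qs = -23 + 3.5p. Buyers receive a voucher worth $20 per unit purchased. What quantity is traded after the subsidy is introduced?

q' = 238

Pre-subsidy: 620 - 7p = -23 + 3.5p gives p* = 1286/21, q* = 574/3.
With the rebate, buyers effectively pay pb = ps − 20, where ps is the price sellers receive.
Demand in terms of ps becomes qd = 620 − 7(ps − 20) = 760 - 7ps. Setting this equal to supply: 760 - 7ps = -23 + 3.5ps, so ps = 522/7.
Buyers pay pb = 522/7 − 20 = 382/7; q' = -23 + 3.5·(522/7) = 238.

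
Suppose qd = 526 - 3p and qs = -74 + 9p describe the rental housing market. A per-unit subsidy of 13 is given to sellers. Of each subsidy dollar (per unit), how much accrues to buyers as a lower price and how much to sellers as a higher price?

Pre-subsidy: 526 - 3p = -74 + 9p gives p* = 50, q* = 376.
With the subsidy, sellers receive ps = pb + 13 for each unit, where pb is the price buyers pay.
Supply in terms of pb becomes qs = -74 + 9(pb + 13) = 43 + 9pb. Setting this equal to demand: 526 - 3pb = 43 + 9pb, so pb = 40.25.
Sellers receive ps = 40.25 + 13 = 53.25; q' = 526 − 3·40.25 = 405.25.
Buyers' price falls by p* − pb = 50 − 40.25 = 9.75; sellers' price rises by ps − p* = 53.25 − 50 = 3.25.

Buyers gain 9.75 per unit; sellers gain 3.25 per unit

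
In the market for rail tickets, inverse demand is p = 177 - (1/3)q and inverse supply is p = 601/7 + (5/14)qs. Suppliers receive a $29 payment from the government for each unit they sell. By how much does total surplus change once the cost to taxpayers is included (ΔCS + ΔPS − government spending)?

Pre-subsidy: 177 - (1/3)q = 601/7 + (5/14)q gives q* = 132 and p* = 133.
With the subsidy, sellers receive ps = pb + 29 for each unit, where pb is the price buyers pay.
On the curves, pb = 177 - (1/3)q and ps = 601/7 + (5/14)q; the wedge ps − pb = 29 gives 601/7 + (5/14)q − (177 - (1/3)q) = 29, so q' = 174.
Then pb = 177 − (1/3)·174 = 119 and ps = 601/7 + (5/14)·174 = 148.
ΔCS = ½(132 + 174)(133 − 119) = 2142; ΔPS = ½(132 + 174)(148 − 133) = 2295.
Government spending = 29 × 174 = 5046.
Net change = 2142 + 2295 − 5046 = -609. The loss equals the DWL triangle ½·29·42.

Net change in total surplus = -$609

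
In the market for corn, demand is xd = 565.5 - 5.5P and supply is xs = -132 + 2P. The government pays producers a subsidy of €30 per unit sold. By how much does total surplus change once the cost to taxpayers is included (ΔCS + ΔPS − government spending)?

Pre-subsidy: 565.5 - 5.5P = -132 + 2P gives P* = 93, x* = 54.
With the subsidy, sellers receive Ps = Pb + 30 for each unit, where Pb is the price buyers pay.
Supply in terms of Pb becomes xs = -132 + 2(Pb + 30) = -72 + 2Pb. Setting this equal to demand: 565.5 - 5.5Pb = -72 + 2Pb, so Pb = 85.
Sellers receive Ps = 85 + 30 = 115; x' = 565.5 − 5.5·85 = 98.
ΔCS = ½(54 + 98)(93 − 85) = 608; ΔPS = ½(54 + 98)(115 − 93) = 1672.
Government spending = 30 × 98 = 2940.
Net change = 608 + 1672 − 2940 = -660. The loss equals the DWL triangle ½·30·44.

Net change in total surplus = -€660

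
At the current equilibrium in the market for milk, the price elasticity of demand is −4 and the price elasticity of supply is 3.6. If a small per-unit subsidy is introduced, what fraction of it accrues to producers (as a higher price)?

Producer share = 10/19

For a small subsidy around the equilibrium, the benefit split depends on the relative slopes, which at a point are proportional to the elasticities.
Buyer share = εs/(εs + |εd|) = 3.6/(3.6 + 4) = 9/19; seller share = |εd|/(εs + |εd|) = 10/19.
So producers capture 10/19 of the subsidy.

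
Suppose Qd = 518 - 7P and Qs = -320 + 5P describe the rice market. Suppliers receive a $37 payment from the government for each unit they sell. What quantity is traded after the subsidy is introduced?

Q' = 1645/12

Pre-subsidy: 518 - 7P = -320 + 5P gives P* = 419/6, Q* = 175/6.
With the subsidy, sellers receive Ps = Pb + 37 for each unit, where Pb is the price buyers pay.
Supply in terms of Pb becomes Qs = -320 + 5(Pb + 37) = -135 + 5Pb. Setting this equal to demand: 518 - 7Pb = -135 + 5Pb, so Pb = 653/12.
Sellers receive Ps = 653/12 + 37 = 1097/12; Q' = 518 − 7·(653/12) = 1645/12.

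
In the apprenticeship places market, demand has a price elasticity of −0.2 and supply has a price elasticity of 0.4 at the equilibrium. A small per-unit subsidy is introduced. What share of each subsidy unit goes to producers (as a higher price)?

Producer share = 1/3

For a small subsidy around the equilibrium, the benefit split depends on the relative slopes, which at a point are proportional to the elasticities.
Buyer share = εs/(εs + |εd|) = 0.4/(0.4 + 0.2) = 2/3; seller share = |εd|/(εs + |εd|) = 1/3.
So producers capture 1/3 of the subsidy.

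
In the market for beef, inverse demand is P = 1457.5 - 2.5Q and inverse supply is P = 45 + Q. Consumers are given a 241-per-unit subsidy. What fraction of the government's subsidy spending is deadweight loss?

Pre-subsidy: 1457.5 - 2.5Q = 45 + Q gives Q* = 2825/7 and P* = 3140/7.
With the rebate, buyers effectively pay Pb = Ps − 241, where Ps is the price sellers receive.
On the curves, Pb = 1457.5 - 2.5Q and Ps = 45 + Q; the wedge Ps − Pb = 241 gives 45 + Q − (1457.5 - 2.5Q) = 241, so Q' = 3307/7.
Then Pb = 1457.5 − 2.5·(3307/7) = 1935/7 and Ps = 45 + 1·(3307/7) = 3622/7.
ΔCS = ½(2825/7 + 3307/7)(3140/7 − 1935/7) = 527790/7; ΔPS = ½(2825/7 + 3307/7)(3622/7 − 3140/7) = 211116/7.
Government spending = 241 × 3307/7 = 796987/7.
DWL = ½ × 241 × (3307/7 − 2825/7) = 58081/7; fraction = (58081/7) / (796987/7) = 241/3307.

DWL / government spending = 241/3307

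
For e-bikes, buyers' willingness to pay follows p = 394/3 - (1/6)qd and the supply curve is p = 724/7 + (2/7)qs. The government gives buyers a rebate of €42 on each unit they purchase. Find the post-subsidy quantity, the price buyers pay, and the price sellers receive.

Pre-subsidy: 394/3 - (1/6)q = 724/7 + (2/7)q gives q* = 1172/19 and p* = 2300/19.
With the rebate, buyers effectively pay pb = ps − 42, where ps is the price sellers receive.
On the curves, pb = 394/3 - (1/6)q and ps = 724/7 + (2/7)q; the wedge ps − pb = 42 gives 724/7 + (2/7)q − (394/3 - (1/6)q) = 42, so q' = 2936/19.
Then pb = 394/3 − (1/6)·(2936/19) = 2006/19 and ps = 724/7 + (2/7)·(2936/19) = 2804/19.

q' = 2936/19; buyers pay 2006/19; sellers receive 2804/19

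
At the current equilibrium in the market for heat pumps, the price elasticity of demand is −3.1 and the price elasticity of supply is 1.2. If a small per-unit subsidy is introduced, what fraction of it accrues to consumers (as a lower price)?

For a small subsidy around the equilibrium, the benefit split depends on the relative slopes, which at a point are proportional to the elasticities.
Buyer share = εs/(εs + |εd|) = 1.2/(1.2 + 3.1) = 12/43; seller share = |εd|/(εs + |εd|) = 31/43.

Consumer share = 12/43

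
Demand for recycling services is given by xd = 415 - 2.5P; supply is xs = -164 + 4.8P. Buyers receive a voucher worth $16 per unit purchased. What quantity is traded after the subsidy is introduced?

x' = 17740/73

Pre-subsidy: 415 - 2.5P = -164 + 4.8P gives P* = 5790/73, x* = 15820/73.
With the rebate, buyers effectively pay Pb = Ps − 16, where Ps is the price sellers receive.
Demand in terms of Ps becomes xd = 415 − 2.5(Ps − 16) = 455 - 2.5Ps. Setting this equal to supply: 455 - 2.5Ps = -164 + 4.8Ps, so Ps = 6190/73.
Buyers pay Pb = 6190/73 − 16 = 5022/73; x' = -164 + 4.8·(6190/73) = 17740/73.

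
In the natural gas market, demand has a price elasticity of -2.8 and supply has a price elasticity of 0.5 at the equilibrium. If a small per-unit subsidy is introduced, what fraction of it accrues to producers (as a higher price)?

For a small subsidy around the equilibrium, the benefit split depends on the relative slopes, which at a point are proportional to the elasticities.
Buyer share = εs/(εs + |εd|) = 0.5/(0.5 + 2.8) = 5/33; seller share = |εd|/(εs + |εd|) = 28/33.
So producers capture 28/33 of the subsidy.

Producer share = 28/33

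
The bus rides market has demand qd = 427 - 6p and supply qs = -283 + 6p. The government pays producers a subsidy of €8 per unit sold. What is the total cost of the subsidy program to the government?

Government cost = €768

Pre-subsidy: 427 - 6p = -283 + 6p gives p* = 355/6, q* = 72.
With the subsidy, sellers receive ps = pb + 8 for each unit, where pb is the price buyers pay.
Supply in terms of pb becomes qs = -283 + 6(pb + 8) = -235 + 6pb. Setting this equal to demand: 427 - 6pb = -235 + 6pb, so pb = 331/6.
Sellers receive ps = 331/6 + 8 = 379/6; q' = 427 − 6·(331/6) = 96.
Government outlay = subsidy × quantity = 8 × 96 = 768.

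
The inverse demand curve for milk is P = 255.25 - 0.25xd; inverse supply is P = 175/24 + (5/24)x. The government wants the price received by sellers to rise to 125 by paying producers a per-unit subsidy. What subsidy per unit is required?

Required subsidy s = 11 per unit

At a seller price of 125, quantity supplied is -35 + 4.8·125 = 565.
Buyers absorb 565 only when they pay Pb = 255.25 − 0.25·565 = 114.
s = Ps − Pb = 125 − 114 = 11.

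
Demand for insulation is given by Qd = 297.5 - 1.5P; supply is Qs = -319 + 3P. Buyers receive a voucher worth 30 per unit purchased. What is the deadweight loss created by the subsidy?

Pre-subsidy: 297.5 - 1.5P = -319 + 3P gives P* = 137, Q* = 92.
With the rebate, buyers effectively pay Pb = Ps − 30, where Ps is the price sellers receive.
Demand in terms of Ps becomes Qd = 297.5 − 1.5(Ps − 30) = 342.5 - 1.5Ps. Setting this equal to supply: 342.5 - 1.5Ps = -319 + 3Ps, so Ps = 147.
Buyers pay Pb = 147 − 30 = 117; Q' = -319 + 3·147 = 122.
The subsidy expands output by 122 − 92 = 30 past the efficient level; on those units the gap between marginal cost and willingness to pay runs from 0 up to 30.
DWL = ½ × 30 × 30 = 450.

Deadweight loss = 450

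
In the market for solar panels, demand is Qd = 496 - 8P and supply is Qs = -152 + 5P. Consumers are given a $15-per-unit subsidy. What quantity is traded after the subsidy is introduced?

Q' = 1864/13

Pre-subsidy: 496 - 8P = -152 + 5P gives P* = 648/13, Q* = 1264/13.
With the rebate, buyers effectively pay Pb = Ps − 15, where Ps is the price sellers receive.
Demand in terms of Ps becomes Qd = 496 − 8(Ps − 15) = 616 - 8Ps. Setting this equal to supply: 616 - 8Ps = -152 + 5Ps, so Ps = 768/13.
Buyers pay Pb = 768/13 − 15 = 573/13; Q' = -152 + 5·(768/13) = 1864/13.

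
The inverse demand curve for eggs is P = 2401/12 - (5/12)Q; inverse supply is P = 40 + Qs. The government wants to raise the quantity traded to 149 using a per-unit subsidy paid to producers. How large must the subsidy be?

Required subsidy s = 51 per unit

At Q = 149, from the demand curve buyers pay Pb = 2401/12 − (5/12)·149 = 138; from the supply curve sellers need Ps = 40 + 1·149 = 189.
The subsidy must fill the gap: s = Ps − Pb = 189 − 138 = 51.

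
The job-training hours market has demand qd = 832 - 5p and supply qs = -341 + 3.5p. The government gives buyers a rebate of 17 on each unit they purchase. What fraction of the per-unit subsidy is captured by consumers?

Pre-subsidy: 832 - 5p = -341 + 3.5p gives p* = 138, q* = 142.
With the rebate, buyers effectively pay pb = ps − 17, where ps is the price sellers receive.
Demand in terms of ps becomes qd = 832 − 5(ps − 17) = 917 - 5ps. Setting this equal to supply: 917 - 5ps = -341 + 3.5ps, so ps = 148.
Buyers pay pb = 148 − 17 = 131; q' = -341 + 3.5·148 = 177.
Buyers' price falls by p* − pb = 138 − 131 = 7; sellers' price rises by ps − p* = 148 − 138 = 10.
So consumers capture 7/17 = 7/17 of each unit of subsidy.

Consumer share = 7/17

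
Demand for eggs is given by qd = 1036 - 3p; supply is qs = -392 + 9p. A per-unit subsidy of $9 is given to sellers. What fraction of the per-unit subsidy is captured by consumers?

Consumer share = 0.75

Pre-subsidy: 1036 - 3p = -392 + 9p gives p* = 119, q* = 679.
With the subsidy, sellers receive ps = pb + 9 for each unit, where pb is the price buyers pay.
Supply in terms of pb becomes qs = -392 + 9(pb + 9) = -311 + 9pb. Setting this equal to demand: 1036 - 3pb = -311 + 9pb, so pb = 112.25.
Sellers receive ps = 112.25 + 9 = 121.25; q' = 1036 − 3·112.25 = 699.25.
Buyers' price falls by p* − pb = 119 − 112.25 = 6.75; sellers' price rises by ps − p* = 121.25 − 119 = 2.25.
So consumers capture 6.75/9 = 0.75 of each unit of subsidy.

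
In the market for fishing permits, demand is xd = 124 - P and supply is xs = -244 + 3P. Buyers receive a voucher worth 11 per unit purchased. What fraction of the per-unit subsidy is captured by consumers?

Consumer share = 0.75

Pre-subsidy: 124 - P = -244 + 3P gives P* = 92, x* = 32.
With the rebate, buyers effectively pay Pb = Ps − 11, where Ps is the price sellers receive.
Demand in terms of Ps becomes xd = 124 − 1(Ps − 11) = 135 - Ps. Setting this equal to supply: 135 - Ps = -244 + 3Ps, so Ps = 94.75.
Buyers pay Pb = 94.75 − 11 = 83.75; x' = -244 + 3·94.75 = 40.25.
Buyers' price falls by P* − Pb = 92 − 83.75 = 8.25; sellers' price rises by Ps − P* = 94.75 − 92 = 2.75.
So consumers capture 8.25/11 = 0.75 of each unit of subsidy.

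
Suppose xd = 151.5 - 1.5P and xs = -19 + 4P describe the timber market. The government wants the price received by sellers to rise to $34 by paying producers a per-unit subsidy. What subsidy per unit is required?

At a seller price of 34, quantity supplied is -19 + 4·34 = 117.
Buyers absorb 117 only when they pay Pb with 151.5 − 1.5·Pb = 117, i.e. Pb = 23.
s = Ps − Pb = 34 − 23 = 11.

Required subsidy s = $11 per unit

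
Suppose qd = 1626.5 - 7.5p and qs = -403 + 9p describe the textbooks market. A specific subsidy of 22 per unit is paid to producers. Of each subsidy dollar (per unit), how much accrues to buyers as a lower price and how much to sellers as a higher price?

Buyers gain 12 per unit; sellers gain 10 per unit

Pre-subsidy: 1626.5 - 7.5p = -403 + 9p gives p* = 123, q* = 704.
With the subsidy, sellers receive ps = pb + 22 for each unit, where pb is the price buyers pay.
Supply in terms of pb becomes qs = -403 + 9(pb + 22) = -205 + 9pb. Setting this equal to demand: 1626.5 - 7.5pb = -205 + 9pb, so pb = 111.
Sellers receive ps = 111 + 22 = 133; q' = 1626.5 − 7.5·111 = 794.
Buyers' price falls by p* − pb = 123 − 111 = 12; sellers' price rises by ps − p* = 133 − 123 = 10.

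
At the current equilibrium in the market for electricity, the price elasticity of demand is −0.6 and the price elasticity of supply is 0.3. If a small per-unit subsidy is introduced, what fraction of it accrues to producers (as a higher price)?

For a small subsidy around the equilibrium, the benefit split depends on the relative slopes, which at a point are proportional to the elasticities.
Buyer share = εs/(εs + |εd|) = 0.3/(0.3 + 0.6) = 1/3; seller share = |εd|/(εs + |εd|) = 2/3.
So producers capture 2/3 of the subsidy.

Producer share = 2/3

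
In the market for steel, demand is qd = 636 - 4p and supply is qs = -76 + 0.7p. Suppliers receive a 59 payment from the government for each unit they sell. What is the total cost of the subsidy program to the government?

Government cost = 180776/47

Pre-subsidy: 636 - 4p = -76 + 0.7p gives p* = 7120/47, q* = 1412/47.
With the subsidy, sellers receive ps = pb + 59 for each unit, where pb is the price buyers pay.
Supply in terms of pb becomes qs = -76 + 0.7(pb + 59) = -34.7 + 0.7pb. Setting this equal to demand: 636 - 4pb = -34.7 + 0.7pb, so pb = 6707/47.
Sellers receive ps = 6707/47 + 59 = 9480/47; q' = 636 − 4·(6707/47) = 3064/47.
Government outlay = subsidy × quantity = 59 × 3064/47 = 180776/47.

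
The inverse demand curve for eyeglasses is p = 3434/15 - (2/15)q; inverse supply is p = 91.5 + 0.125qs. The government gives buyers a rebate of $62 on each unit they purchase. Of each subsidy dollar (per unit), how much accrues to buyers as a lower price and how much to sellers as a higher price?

Buyers gain $32 per unit; sellers gain $30 per unit

Pre-subsidy: 3434/15 - (2/15)q = 91.5 + 0.125q gives q* = 532 and p* = 158.
With the rebate, buyers effectively pay pb = ps − 62, where ps is the price sellers receive.
On the curves, pb = 3434/15 - (2/15)q and ps = 91.5 + 0.125q; the wedge ps − pb = 62 gives 91.5 + 0.125q − (3434/15 - (2/15)q) = 62, so q' = 772.
Then pb = 3434/15 − (2/15)·772 = 126 and ps = 91.5 + 0.125·772 = 188.
Buyers' price falls by p* − pb = 158 − 126 = 32; sellers' price rises by ps − p* = 188 − 158 = 30.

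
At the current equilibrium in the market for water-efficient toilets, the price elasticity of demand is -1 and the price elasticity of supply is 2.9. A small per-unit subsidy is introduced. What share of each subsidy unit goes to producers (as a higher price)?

For a small subsidy around the equilibrium, the benefit split depends on the relative slopes, which at a point are proportional to the elasticities.
Buyer share = εs/(εs + |εd|) = 2.9/(2.9 + 1) = 29/39; seller share = |εd|/(εs + |εd|) = 10/39.
So producers capture 10/39 of the subsidy.

Producer share = 10/39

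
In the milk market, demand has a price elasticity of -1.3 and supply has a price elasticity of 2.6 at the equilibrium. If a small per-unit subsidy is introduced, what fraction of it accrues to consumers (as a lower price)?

For a small subsidy around the equilibrium, the benefit split depends on the relative slopes, which at a point are proportional to the elasticities.
Buyer share = εs/(εs + |εd|) = 2.6/(2.6 + 1.3) = 2/3; seller share = |εd|/(εs + |εd|) = 1/3.

Consumer share = 2/3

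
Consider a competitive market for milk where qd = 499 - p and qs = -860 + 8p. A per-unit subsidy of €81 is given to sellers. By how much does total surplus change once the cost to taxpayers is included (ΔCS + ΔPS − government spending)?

Pre-subsidy: 499 - p = -860 + 8p gives p* = 151, q* = 348.
With the subsidy, sellers receive ps = pb + 81 for each unit, where pb is the price buyers pay.
Supply in terms of pb becomes qs = -860 + 8(pb + 81) = -212 + 8pb. Setting this equal to demand: 499 - pb = -212 + 8pb, so pb = 79.
Sellers receive ps = 79 + 81 = 160; q' = 499 − 1·79 = 420.
ΔCS = ½(348 + 420)(151 − 79) = 27648; ΔPS = ½(348 + 420)(160 − 151) = 3456.
Government spending = 81 × 420 = 34020.
Net change = 27648 + 3456 − 34020 = -2916. The loss equals the DWL triangle ½·81·72.

Net change in total surplus = -€2916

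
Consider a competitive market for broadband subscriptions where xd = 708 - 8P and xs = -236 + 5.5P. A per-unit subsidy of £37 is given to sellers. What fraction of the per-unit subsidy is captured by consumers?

Pre-subsidy: 708 - 8P = -236 + 5.5P gives P* = 1888/27, x* = 4012/27.
With the subsidy, sellers receive Ps = Pb + 37 for each unit, where Pb is the price buyers pay.
Supply in terms of Pb becomes xs = -236 + 5.5(Pb + 37) = -32.5 + 5.5Pb. Setting this equal to demand: 708 - 8Pb = -32.5 + 5.5Pb, so Pb = 1481/27.
Sellers receive Ps = 1481/27 + 37 = 2480/27; x' = 708 − 8·(1481/27) = 7268/27.
Buyers' price falls by P* − Pb = 1888/27 − 1481/27 = 407/27; sellers' price rises by Ps − P* = 2480/27 − 1888/27 = 592/27.
So consumers capture (407/27)/37 = 11/27 of each unit of subsidy.

Consumer share = 11/27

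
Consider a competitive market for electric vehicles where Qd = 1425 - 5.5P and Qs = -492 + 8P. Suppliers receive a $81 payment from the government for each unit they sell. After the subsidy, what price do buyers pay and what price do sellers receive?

Buyers pay $94; sellers receive $175

Pre-subsidy: 1425 - 5.5P = -492 + 8P gives P* = 142, Q* = 644.
With the subsidy, sellers receive Ps = Pb + 81 for each unit, where Pb is the price buyers pay.
Supply in terms of Pb becomes Qs = -492 + 8(Pb + 81) = 156 + 8Pb. Setting this equal to demand: 1425 - 5.5Pb = 156 + 8Pb, so Pb = 94.
Sellers receive Ps = 94 + 81 = 175; Q' = 1425 − 5.5·94 = 908.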